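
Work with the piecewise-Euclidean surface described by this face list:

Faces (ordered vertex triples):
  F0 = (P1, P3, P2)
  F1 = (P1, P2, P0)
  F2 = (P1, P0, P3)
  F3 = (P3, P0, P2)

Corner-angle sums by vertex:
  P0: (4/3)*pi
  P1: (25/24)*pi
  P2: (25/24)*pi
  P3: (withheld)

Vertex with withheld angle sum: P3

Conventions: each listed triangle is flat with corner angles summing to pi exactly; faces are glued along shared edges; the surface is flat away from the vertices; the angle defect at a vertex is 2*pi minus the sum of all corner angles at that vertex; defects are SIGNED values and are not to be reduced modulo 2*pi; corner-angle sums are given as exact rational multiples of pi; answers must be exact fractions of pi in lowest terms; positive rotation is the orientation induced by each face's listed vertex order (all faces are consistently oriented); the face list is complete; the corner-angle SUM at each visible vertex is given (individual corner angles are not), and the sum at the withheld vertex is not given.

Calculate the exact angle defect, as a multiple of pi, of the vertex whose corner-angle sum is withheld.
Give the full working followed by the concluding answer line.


V = 4, E = 6, F = 4; chi = V - E + F = 2
Gauss-Bonnet: total defect = 2*pi*chi = 4*pi; visible defects sum to (31/12)*pi

Answer: defect(P3) = (17/12)*pi


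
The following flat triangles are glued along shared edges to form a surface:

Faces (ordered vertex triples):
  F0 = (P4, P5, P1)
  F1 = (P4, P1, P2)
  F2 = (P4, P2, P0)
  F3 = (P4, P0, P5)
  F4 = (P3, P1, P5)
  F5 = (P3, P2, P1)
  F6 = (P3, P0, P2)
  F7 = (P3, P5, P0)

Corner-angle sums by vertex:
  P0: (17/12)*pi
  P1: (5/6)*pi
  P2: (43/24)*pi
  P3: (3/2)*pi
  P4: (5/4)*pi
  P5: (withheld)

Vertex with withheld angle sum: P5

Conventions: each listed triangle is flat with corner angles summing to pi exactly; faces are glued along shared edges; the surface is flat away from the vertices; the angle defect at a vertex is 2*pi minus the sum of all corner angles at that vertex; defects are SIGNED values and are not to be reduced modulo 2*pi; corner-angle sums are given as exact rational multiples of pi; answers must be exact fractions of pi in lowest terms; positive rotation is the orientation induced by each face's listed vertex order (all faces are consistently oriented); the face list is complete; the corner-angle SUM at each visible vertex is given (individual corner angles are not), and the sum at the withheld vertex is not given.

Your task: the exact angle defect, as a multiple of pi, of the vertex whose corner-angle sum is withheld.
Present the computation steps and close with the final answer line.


V = 6, E = 12, F = 8; chi = V - E + F = 2
Gauss-Bonnet: total defect = 2*pi*chi = 4*pi; visible defects sum to (77/24)*pi

Answer: defect(P5) = (19/24)*pi


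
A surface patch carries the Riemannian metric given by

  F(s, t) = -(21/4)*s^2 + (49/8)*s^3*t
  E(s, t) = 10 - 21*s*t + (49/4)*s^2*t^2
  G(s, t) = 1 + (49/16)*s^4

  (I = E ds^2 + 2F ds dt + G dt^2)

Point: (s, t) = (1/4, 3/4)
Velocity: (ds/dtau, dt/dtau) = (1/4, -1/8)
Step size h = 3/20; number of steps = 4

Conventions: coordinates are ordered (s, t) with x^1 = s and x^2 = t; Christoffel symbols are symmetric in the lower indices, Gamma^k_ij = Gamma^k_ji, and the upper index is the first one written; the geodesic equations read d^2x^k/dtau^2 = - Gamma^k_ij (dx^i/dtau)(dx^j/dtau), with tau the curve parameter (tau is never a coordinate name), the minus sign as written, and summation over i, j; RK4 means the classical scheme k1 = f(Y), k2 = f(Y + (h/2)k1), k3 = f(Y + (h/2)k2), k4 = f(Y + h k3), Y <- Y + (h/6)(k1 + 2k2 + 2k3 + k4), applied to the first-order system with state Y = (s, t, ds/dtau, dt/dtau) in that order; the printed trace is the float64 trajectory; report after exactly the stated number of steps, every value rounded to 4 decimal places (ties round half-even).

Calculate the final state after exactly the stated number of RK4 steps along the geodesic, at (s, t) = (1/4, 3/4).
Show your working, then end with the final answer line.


f(Y) = (ds/dtau, dt/dtau, -Gamma^s_ij Y'^i Y'^j, -Gamma^t_ij Y'^i Y'^j) with the Gammas evaluated at the stage position; h = 0.150000; intermediate values shown to 6 dp
step 0: s = 0.2500, t = 0.7500, ds/dtau = 0.2500, dt/dtau = -0.1250
step 1:
  k1: at (s, t) = (0.250000, 0.750000), (ds/dtau, dt/dtau) = (0.250000, -0.125000); Gamma_sss = -0.945768, Gamma_sst = -0.315256, Gamma_stt = 0.000000, Gamma_tss = 0.044136, Gamma_tst = 0.014712, Gamma_ttt = 0.000000; k1 = (0.250000, -0.125000, 0.039407, -0.001839)
  k2: at (s, t) = (0.268750, 0.740625), (ds/dtau, dt/dtau) = (0.252956, -0.125138); Gamma_sss = -0.944525, Gamma_sst = -0.342739, Gamma_stt = 0.000000, Gamma_tss = 0.051831, Gamma_tst = 0.018808, Gamma_ttt = 0.000000; k2 = (0.252956, -0.125138, 0.038738, -0.002126)
  k3: at (s, t) = (0.268972, 0.740615), (ds/dtau, dt/dtau) = (0.252905, -0.125159); Gamma_sss = -0.944661, Gamma_sst = -0.343076, Gamma_stt = 0.000000, Gamma_tss = 0.051937, Gamma_tst = 0.018862, Gamma_ttt = 0.000000; k3 = (0.252905, -0.125159, 0.038702, -0.002128)
  k4: at (s, t) = (0.287936, 0.731226), (ds/dtau, dt/dtau) = (0.255805, -0.125319); Gamma_sss = -0.942904, Gamma_sst = -0.371289, Gamma_stt = 0.000000, Gamma_tss = 0.060450, Gamma_tst = 0.023803, Gamma_ttt = 0.000000; k4 = (0.255805, -0.125319, 0.037895, -0.002429)
  Y <- Y + (h/6)(k1 + 2k2 + 2k3 + k4): s = 0.2879, t = 0.7312, ds/dtau = 0.2558, dt/dtau = -0.1253
step 2:
  k1: at (s, t) = (0.287938, 0.731227), (ds/dtau, dt/dtau) = (0.255805, -0.125319); Gamma_sss = -0.942908, Gamma_sst = -0.371292, Gamma_stt = 0.000000, Gamma_tss = 0.060451, Gamma_tst = 0.023804, Gamma_ttt = 0.000000; k1 = (0.255805, -0.125319, 0.037895, -0.002429)
  k2: at (s, t) = (0.307124, 0.721828), (ds/dtau, dt/dtau) = (0.258647, -0.125502); Gamma_sss = -0.940595, Gamma_sst = -0.400204, Gamma_stt = 0.000000, Gamma_tss = 0.069810, Gamma_tst = 0.029703, Gamma_ttt = 0.000000; k2 = (0.258647, -0.125502, 0.036942, -0.002742)
  k3: at (s, t) = (0.307337, 0.721815), (ds/dtau, dt/dtau) = (0.258575, -0.125525); Gamma_sss = -0.940711, Gamma_sst = -0.400539, Gamma_stt = 0.000000, Gamma_tss = 0.069932, Gamma_tst = 0.029776, Gamma_ttt = 0.000000; k3 = (0.258575, -0.125525, 0.036896, -0.002743)
  k4: at (s, t) = (0.326724, 0.712398), (ds/dtau, dt/dtau) = (0.261339, -0.125731); Gamma_sss = -0.937751, Gamma_sst = -0.430077, Gamma_stt = 0.000000, Gamma_tss = 0.080162, Gamma_tst = 0.036764, Gamma_ttt = 0.000000; k4 = (0.261339, -0.125731, 0.035783, -0.003059)
  Y <- Y + (h/6)(k1 + 2k2 + 2k3 + k4): s = 0.3267, t = 0.7124, ds/dtau = 0.2613, dt/dtau = -0.1257
step 3:
  k1: at (s, t) = (0.326728, 0.712400), (ds/dtau, dt/dtau) = (0.261338, -0.125731); Gamma_sss = -0.937755, Gamma_sst = -0.430083, Gamma_stt = 0.000000, Gamma_tss = 0.080164, Gamma_tst = 0.036766, Gamma_ttt = 0.000000; k1 = (0.261338, -0.125731, 0.035783, -0.003059)
  k2: at (s, t) = (0.346328, 0.702970), (ds/dtau, dt/dtau) = (0.264022, -0.125960); Gamma_sss = -0.934097, Gamma_sst = -0.460197, Gamma_stt = 0.000000, Gamma_tss = 0.091284, Gamma_tst = 0.044972, Gamma_ttt = 0.000000; k2 = (0.264022, -0.125960, 0.034505, -0.003372)
  k3: at (s, t) = (0.346530, 0.702953), (ds/dtau, dt/dtau) = (0.263926, -0.125984); Gamma_sss = -0.934188, Gamma_sst = -0.460520, Gamma_stt = 0.000000, Gamma_tss = 0.091419, Gamma_tst = 0.045066, Gamma_ttt = 0.000000; k3 = (0.263926, -0.125984, 0.034448, -0.003371)
  k4: at (s, t) = (0.366317, 0.693502), (ds/dtau, dt/dtau) = (0.266506, -0.126236); Gamma_sss = -0.929727, Gamma_sst = -0.491094, Gamma_stt = 0.000000, Gamma_tss = 0.103431, Gamma_tst = 0.054633, Gamma_ttt = 0.000000; k4 = (0.266506, -0.126236, 0.032991, -0.003670)
  Y <- Y + (h/6)(k1 + 2k2 + 2k3 + k4): s = 0.3663, t = 0.6935, ds/dtau = 0.2665, dt/dtau = -0.1262
step 4:
  k1: at (s, t) = (0.366321, 0.693503), (ds/dtau, dt/dtau) = (0.266505, -0.126236); Gamma_sss = -0.929731, Gamma_sst = -0.491102, Gamma_stt = 0.000000, Gamma_tss = 0.103434, Gamma_tst = 0.054636, Gamma_ttt = 0.000000; k1 = (0.266505, -0.126236, 0.032990, -0.003670)
  k2: at (s, t) = (0.386309, 0.684035), (ds/dtau, dt/dtau) = (0.268980, -0.126511); Gamma_sss = -0.924410, Gamma_sst = -0.522061, Gamma_stt = 0.000000, Gamma_tss = 0.116340, Gamma_tst = 0.065703, Gamma_ttt = 0.000000; k2 = (0.268980, -0.126511, 0.031351, -0.003946)
  k3: at (s, t) = (0.386495, 0.684015), (ds/dtau, dt/dtau) = (0.268857, -0.126532); Gamma_sss = -0.924472, Gamma_sst = -0.522362, Gamma_stt = 0.000000, Gamma_tss = 0.116483, Gamma_tst = 0.065817, Gamma_ttt = 0.000000; k3 = (0.268857, -0.126532, 0.031284, -0.003942)
  k4: at (s, t) = (0.406650, 0.674523), (ds/dtau, dt/dtau) = (0.271198, -0.126827); Gamma_sss = -0.918174, Gamma_sst = -0.553540, Gamma_stt = 0.000000, Gamma_tss = 0.130251, Gamma_tst = 0.078524, Gamma_ttt = 0.000000; k4 = (0.271198, -0.126827, 0.029452, -0.004178)
  Y <- Y + (h/6)(k1 + 2k2 + 2k3 + k4): s = 0.4067, t = 0.6745, ds/dtau = 0.2712, dt/dtau = -0.1268

Answer: s = 0.4067, t = 0.6745, ds/dtau = 0.2712, dt/dtau = -0.1268


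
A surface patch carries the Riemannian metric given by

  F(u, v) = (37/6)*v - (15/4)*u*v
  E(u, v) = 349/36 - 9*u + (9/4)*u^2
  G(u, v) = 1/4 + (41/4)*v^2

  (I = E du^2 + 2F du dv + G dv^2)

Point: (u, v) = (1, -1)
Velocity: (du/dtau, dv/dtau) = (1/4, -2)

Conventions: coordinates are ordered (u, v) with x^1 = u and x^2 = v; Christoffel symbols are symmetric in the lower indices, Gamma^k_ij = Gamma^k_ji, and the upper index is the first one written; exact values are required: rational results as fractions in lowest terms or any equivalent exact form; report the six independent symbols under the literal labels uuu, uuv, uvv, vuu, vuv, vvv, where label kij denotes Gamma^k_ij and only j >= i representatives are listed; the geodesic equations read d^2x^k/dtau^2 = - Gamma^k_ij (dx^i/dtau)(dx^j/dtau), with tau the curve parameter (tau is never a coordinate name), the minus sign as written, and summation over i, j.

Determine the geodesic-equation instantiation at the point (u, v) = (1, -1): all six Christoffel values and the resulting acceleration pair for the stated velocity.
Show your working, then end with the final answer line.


E = 53/18, F = -29/12, G = 21/2 at the point
E_u = -9/2, E_v = 0, F_u = 15/4, F_v = 29/12, G_u = 0, G_v = -41/2
EG - F^2 = 3611/144;  g^inv = (144/3611) * [[21/2, 29/12], [29/12, 53/18]]
first-kind symbols [ij,l] = (1/2)(d_i g_jl + d_j g_il - d_l g_ij): [uu,u] = E_u/2 = -9/4, [uu,v] = F_u - E_v/2 = 15/4, [uv,u] = E_v/2 = 0, [uv,v] = G_u/2 = 0, [vv,u] = F_v - G_u/2 = 29/12, [vv,v] = G_v/2 = -41/4
Gamma^u_ij = (G*[ij,u] - F*[ij,v])/(EG - F^2), Gamma^v_ij = (E*[ij,v] - F*[ij,u])/(EG - F^2)
Gamma_uuu = -2097/3611, Gamma_uuv = 0, Gamma_uvv = 87/3611, Gamma_vuu = 807/3611, Gamma_vuv = 0, Gamma_vvv = -3505/3611
d^2u/dtau^2 = -(Gamma_uuu*(1/4)^2 + 2*Gamma_uuv*(1/4)*(-2) + Gamma_uvv*(-2)^2) = -3471/57776
d^2v/dtau^2 = -(Gamma_vuu*(1/4)^2 + 2*Gamma_vuv*(1/4)*(-2) + Gamma_vvv*(-2)^2) = 223513/57776

Answer: Gamma_uuu = -2097/3611, Gamma_uuv = 0, Gamma_uvv = 87/3611, Gamma_vuu = 807/3611, Gamma_vuv = 0, Gamma_vvv = -3505/3611; accelerations (d^2u/dtau^2, d^2v/dtau^2) = (-3471/57776, 223513/57776)


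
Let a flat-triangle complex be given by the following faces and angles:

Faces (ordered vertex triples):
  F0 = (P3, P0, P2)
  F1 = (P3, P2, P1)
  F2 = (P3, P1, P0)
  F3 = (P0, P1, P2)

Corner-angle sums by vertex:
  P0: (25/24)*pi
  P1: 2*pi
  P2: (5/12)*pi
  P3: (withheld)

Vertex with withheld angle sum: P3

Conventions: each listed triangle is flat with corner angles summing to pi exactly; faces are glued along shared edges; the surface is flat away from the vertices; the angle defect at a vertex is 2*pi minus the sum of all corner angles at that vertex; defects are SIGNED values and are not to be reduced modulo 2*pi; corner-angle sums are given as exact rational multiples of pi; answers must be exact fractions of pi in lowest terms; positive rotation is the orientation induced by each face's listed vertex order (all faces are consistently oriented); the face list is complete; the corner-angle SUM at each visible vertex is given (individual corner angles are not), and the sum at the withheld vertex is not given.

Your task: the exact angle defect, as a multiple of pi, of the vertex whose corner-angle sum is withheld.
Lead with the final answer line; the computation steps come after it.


Answer: defect(P3) = (35/24)*pi

V = 4, E = 6, F = 4; chi = V - E + F = 2
Gauss-Bonnet: total defect = 2*pi*chi = 4*pi; visible defects sum to (61/24)*pi


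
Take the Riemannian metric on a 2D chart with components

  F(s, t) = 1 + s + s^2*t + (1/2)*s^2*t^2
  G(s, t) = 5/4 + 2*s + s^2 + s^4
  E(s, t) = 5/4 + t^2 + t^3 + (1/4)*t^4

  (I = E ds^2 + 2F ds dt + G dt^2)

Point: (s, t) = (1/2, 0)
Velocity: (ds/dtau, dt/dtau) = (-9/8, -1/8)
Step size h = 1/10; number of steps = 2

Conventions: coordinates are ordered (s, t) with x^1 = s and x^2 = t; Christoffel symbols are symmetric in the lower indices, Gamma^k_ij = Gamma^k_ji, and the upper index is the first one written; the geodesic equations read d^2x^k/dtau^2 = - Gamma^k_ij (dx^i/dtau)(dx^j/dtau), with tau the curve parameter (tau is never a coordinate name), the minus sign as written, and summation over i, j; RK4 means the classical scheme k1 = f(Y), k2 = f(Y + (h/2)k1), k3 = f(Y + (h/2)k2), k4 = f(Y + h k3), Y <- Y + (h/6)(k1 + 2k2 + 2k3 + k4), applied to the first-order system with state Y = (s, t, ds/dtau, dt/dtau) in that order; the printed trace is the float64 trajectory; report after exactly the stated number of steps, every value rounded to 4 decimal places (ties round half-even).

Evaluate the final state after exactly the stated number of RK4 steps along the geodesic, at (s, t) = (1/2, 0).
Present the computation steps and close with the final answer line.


f(Y) = (ds/dtau, dt/dtau, -Gamma^s_ij Y'^i Y'^j, -Gamma^t_ij Y'^i Y'^j) with the Gammas evaluated at the stage position; h = 0.100000; intermediate values shown to 6 dp
step 0: s = 0.5000, t = 0.0000, ds/dtau = -1.1250, dt/dtau = -0.1250
step 1:
  k1: at (s, t) = (0.500000, 0.000000), (ds/dtau, dt/dtau) = (-1.125000, -0.125000); Gamma_sss = -1.573770, Gamma_sst = -2.754098, Gamma_stt = -4.032787, Gamma_tss = 1.311475, Gamma_tst = 2.295082, Gamma_ttt = 2.360656; k1 = (-1.125000, -0.125000, 2.829406, -2.342213)
  k2: at (s, t) = (0.443750, -0.006250), (ds/dtau, dt/dtau) = (-0.983530, -0.242111); Gamma_sss = -1.629749, Gamma_sst = -2.652612, Gamma_stt = -3.812372, Gamma_tss = 1.412282, Gamma_tst = 2.294366, Gamma_ttt = 2.317319; k2 = (-0.983530, -0.242111, 3.063274, -2.594662)
  k3: at (s, t) = (0.450824, -0.012106), (ds/dtau, dt/dtau) = (-0.971836, -0.254733); Gamma_sss = -1.614939, Gamma_sst = -2.667923, Gamma_stt = -3.825441, Gamma_tss = 1.393909, Gamma_tst = 2.294569, Gamma_ttt = 2.312284; k3 = (-0.971836, -0.254733, 3.094419, -2.602623)
  k4: at (s, t) = (0.402816, -0.025473), (ds/dtau, dt/dtau) = (-0.815558, -0.385262); Gamma_sss = -1.652102, Gamma_sst = -2.587538, Gamma_stt = -3.630439, Gamma_tss = 1.477172, Gamma_tst = 2.296039, Gamma_ttt = 2.262710; k4 = (-0.815558, -0.385262, 3.263755, -2.761214)
  Y <- Y + (h/6)(k1 + 2k2 + 2k3 + k4): s = 0.4025, t = -0.0251, ds/dtau = -0.8182, dt/dtau = -0.3833
step 2:
  k1: at (s, t) = (0.402478, -0.025066), (ds/dtau, dt/dtau) = (-0.818191, -0.383300); Gamma_sss = -1.652876, Gamma_sst = -2.586744, Gamma_stt = -3.630066, Gamma_tss = 1.478122, Gamma_tst = 2.295999, Gamma_ttt = 2.263091; k1 = (-0.818191, -0.383300, 3.262291, -2.762108)
  k2: at (s, t) = (0.361569, -0.044231), (ds/dtau, dt/dtau) = (-0.655076, -0.521405); Gamma_sss = -1.677013, Gamma_sst = -2.524946, Gamma_stt = -3.457147, Gamma_tss = 1.548330, Gamma_tst = 2.300711, Gamma_ttt = 2.210128; k2 = (-0.655076, -0.521405, 3.384363, -2.836943)
  k3: at (s, t) = (0.369725, -0.051136), (ds/dtau, dt/dtau) = (-0.648973, -0.525147); Gamma_sss = -1.661537, Gamma_sst = -2.540910, Gamma_stt = -3.470461, Gamma_tss = 1.526910, Gamma_tst = 2.300341, Gamma_ttt = 2.205272; k3 = (-0.648973, -0.525147, 3.388780, -2.819192)
  k4: at (s, t) = (0.337581, -0.077581), (ds/dtau, dt/dtau) = (-0.479313, -0.665219); Gamma_sss = -1.670916, Gamma_sst = -2.495007, Gamma_stt = -3.316973, Gamma_tss = 1.578484, Gamma_tst = 2.305234, Gamma_ttt = 2.148292; k4 = (-0.479313, -0.665219, 3.442749, -2.783336)
  Y <- Y + (h/6)(k1 + 2k2 + 2k3 + k4): s = 0.3374, t = -0.0774, ds/dtau = -0.4807, dt/dtau = -0.6643

Answer: s = 0.3374, t = -0.0774, ds/dtau = -0.4807, dt/dtau = -0.6643


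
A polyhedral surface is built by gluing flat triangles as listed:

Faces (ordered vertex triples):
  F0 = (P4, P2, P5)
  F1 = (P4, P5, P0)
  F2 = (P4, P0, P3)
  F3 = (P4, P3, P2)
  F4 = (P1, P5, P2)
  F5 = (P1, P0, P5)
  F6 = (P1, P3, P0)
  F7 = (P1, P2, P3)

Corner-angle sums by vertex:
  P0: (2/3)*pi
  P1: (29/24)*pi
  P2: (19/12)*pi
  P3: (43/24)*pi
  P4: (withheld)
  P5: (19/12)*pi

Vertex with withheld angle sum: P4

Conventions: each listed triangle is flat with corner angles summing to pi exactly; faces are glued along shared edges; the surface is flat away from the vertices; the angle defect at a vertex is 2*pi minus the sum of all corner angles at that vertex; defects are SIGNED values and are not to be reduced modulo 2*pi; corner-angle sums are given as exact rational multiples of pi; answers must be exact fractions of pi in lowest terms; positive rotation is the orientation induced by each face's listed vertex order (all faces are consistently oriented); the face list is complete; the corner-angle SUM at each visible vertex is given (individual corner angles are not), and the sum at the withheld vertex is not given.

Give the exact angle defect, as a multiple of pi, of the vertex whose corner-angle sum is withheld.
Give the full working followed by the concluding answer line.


V = 6, E = 12, F = 8; chi = V - E + F = 2
Gauss-Bonnet: total defect = 2*pi*chi = 4*pi; visible defects sum to (19/6)*pi

Answer: defect(P4) = (5/6)*pi


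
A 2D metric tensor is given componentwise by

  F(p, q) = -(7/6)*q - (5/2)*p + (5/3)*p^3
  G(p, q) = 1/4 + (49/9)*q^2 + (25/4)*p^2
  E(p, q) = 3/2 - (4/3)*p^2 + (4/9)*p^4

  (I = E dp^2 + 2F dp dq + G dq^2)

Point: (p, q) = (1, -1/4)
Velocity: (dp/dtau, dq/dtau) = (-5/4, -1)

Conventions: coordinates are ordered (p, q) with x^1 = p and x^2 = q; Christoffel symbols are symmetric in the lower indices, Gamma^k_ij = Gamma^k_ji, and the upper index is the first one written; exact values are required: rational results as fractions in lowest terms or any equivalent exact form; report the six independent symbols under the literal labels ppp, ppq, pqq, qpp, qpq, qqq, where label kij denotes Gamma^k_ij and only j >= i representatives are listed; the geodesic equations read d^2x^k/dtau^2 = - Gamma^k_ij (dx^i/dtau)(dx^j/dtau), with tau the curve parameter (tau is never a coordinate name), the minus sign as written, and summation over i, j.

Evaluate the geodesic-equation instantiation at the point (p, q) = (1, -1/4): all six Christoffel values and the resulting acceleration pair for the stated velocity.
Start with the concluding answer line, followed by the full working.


Answer: Gamma_ppp = -8740/20149, Gamma_ppq = 17550/20149, Gamma_pqq = -266817/20149, Gamma_qpp = 6672/20149, Gamma_qpq = 19800/20149, Gamma_qqq = -25138/20149; accelerations (d^2p/dtau^2, d^2q/dtau^2) = (946393/80596, -34787/20149)

E = 11/18, F = -13/24, G = 985/144 at the point
E_p = -8/9, E_q = 0, F_p = 5/2, F_q = -7/6, G_p = 25/2, G_q = -49/18
EG - F^2 = 20149/5184;  g^inv = (5184/20149) * [[985/144, 13/24], [13/24, 11/18]]
first-kind symbols [ij,l] = (1/2)(d_i g_jl + d_j g_il - d_l g_ij): [pp,p] = E_p/2 = -4/9, [pp,q] = F_p - E_q/2 = 5/2, [pq,p] = E_q/2 = 0, [pq,q] = G_p/2 = 25/4, [qq,p] = F_q - G_p/2 = -89/12, [qq,q] = G_q/2 = -49/36
Gamma^p_ij = (G*[ij,p] - F*[ij,q])/(EG - F^2), Gamma^q_ij = (E*[ij,q] - F*[ij,p])/(EG - F^2)
Gamma_ppp = -8740/20149, Gamma_ppq = 17550/20149, Gamma_pqq = -266817/20149, Gamma_qpp = 6672/20149, Gamma_qpq = 19800/20149, Gamma_qqq = -25138/20149
d^2p/dtau^2 = -(Gamma_ppp*(-5/4)^2 + 2*Gamma_ppq*(-5/4)*(-1) + Gamma_pqq*(-1)^2) = 946393/80596
d^2q/dtau^2 = -(Gamma_qpp*(-5/4)^2 + 2*Gamma_qpq*(-5/4)*(-1) + Gamma_qqq*(-1)^2) = -34787/20149


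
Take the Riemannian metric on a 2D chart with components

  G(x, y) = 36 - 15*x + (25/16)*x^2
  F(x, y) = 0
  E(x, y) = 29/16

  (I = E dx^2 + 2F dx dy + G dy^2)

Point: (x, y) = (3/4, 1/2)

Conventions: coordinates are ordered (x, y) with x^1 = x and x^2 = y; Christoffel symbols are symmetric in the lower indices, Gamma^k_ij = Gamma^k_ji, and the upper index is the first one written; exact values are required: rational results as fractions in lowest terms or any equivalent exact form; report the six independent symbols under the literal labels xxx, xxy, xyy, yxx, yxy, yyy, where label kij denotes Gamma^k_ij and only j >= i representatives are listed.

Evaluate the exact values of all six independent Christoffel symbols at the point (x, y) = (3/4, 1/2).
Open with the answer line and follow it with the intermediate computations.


Answer: Gamma_xxx = 0, Gamma_xxy = 0, Gamma_xyy = 405/116, Gamma_yxx = 0, Gamma_yxy = -20/81, Gamma_yyy = 0

E = 29/16, F = 0, G = 6561/256 at the point
E_x = 0, E_y = 0, F_x = 0, F_y = 0, G_x = -405/32, G_y = 0
EG - F^2 = 190269/4096;  g^inv = (4096/190269) * [[6561/256, 0], [0, 29/16]]
first-kind symbols [ij,l] = (1/2)(d_i g_jl + d_j g_il - d_l g_ij): [xx,x] = E_x/2 = 0, [xx,y] = F_x - E_y/2 = 0, [xy,x] = E_y/2 = 0, [xy,y] = G_x/2 = -405/64, [yy,x] = F_y - G_x/2 = 405/64, [yy,y] = G_y/2 = 0
Gamma^x_ij = (G*[ij,x] - F*[ij,y])/(EG - F^2), Gamma^y_ij = (E*[ij,y] - F*[ij,x])/(EG - F^2)


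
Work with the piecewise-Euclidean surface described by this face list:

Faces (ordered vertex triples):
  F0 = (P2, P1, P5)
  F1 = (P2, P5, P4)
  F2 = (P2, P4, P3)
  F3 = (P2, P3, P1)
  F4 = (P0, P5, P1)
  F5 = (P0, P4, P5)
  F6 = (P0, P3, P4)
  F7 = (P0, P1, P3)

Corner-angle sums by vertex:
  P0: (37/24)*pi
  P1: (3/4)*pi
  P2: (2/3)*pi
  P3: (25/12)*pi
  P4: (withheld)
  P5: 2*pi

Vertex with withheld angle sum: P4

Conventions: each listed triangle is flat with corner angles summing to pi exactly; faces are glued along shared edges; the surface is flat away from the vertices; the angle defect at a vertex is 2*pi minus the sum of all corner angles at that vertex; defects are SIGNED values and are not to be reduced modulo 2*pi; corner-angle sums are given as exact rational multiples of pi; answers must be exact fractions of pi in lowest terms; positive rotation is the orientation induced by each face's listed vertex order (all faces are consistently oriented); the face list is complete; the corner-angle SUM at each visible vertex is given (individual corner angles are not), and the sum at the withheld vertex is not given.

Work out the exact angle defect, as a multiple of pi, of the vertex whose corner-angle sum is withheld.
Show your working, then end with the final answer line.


V = 6, E = 12, F = 8; chi = V - E + F = 2
Gauss-Bonnet: total defect = 2*pi*chi = 4*pi; visible defects sum to (71/24)*pi

Answer: defect(P4) = (25/24)*pi


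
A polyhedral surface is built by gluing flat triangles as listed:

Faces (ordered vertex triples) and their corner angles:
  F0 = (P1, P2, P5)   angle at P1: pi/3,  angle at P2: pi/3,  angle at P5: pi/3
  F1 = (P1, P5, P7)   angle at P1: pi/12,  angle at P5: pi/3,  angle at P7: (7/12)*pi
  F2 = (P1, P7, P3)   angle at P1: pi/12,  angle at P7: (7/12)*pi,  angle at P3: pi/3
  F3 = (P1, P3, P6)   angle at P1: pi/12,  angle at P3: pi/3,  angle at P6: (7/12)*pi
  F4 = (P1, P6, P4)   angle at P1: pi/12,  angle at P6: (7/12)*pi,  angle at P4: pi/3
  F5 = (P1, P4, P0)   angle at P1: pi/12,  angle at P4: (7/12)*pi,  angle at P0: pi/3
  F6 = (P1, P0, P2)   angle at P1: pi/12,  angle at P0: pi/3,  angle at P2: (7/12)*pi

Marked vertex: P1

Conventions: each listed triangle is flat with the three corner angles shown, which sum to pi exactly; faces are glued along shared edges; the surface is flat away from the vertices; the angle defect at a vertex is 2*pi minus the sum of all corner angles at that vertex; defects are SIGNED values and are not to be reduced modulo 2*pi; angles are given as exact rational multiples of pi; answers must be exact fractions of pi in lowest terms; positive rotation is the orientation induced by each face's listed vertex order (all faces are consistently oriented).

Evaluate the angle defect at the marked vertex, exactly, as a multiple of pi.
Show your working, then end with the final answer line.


Sum of corner angles at P1: (5/6)*pi
defect = 2*pi - (5/6)*pi

Answer: defect(P1) = (7/6)*pi


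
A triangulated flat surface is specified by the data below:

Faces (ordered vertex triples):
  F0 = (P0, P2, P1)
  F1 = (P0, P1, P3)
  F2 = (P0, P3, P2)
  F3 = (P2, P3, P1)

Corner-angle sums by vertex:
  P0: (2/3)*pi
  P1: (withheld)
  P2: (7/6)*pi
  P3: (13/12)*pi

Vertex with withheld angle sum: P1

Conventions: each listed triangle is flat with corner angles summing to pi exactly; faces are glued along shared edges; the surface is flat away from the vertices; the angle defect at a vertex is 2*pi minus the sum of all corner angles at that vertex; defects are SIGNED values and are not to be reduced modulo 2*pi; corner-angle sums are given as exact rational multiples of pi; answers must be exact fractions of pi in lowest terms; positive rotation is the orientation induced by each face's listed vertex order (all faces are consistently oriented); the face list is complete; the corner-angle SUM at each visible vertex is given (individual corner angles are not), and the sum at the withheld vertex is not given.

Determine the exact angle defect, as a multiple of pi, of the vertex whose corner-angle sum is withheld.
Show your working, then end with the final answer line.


V = 4, E = 6, F = 4; chi = V - E + F = 2
Gauss-Bonnet: total defect = 2*pi*chi = 4*pi; visible defects sum to (37/12)*pi

Answer: defect(P1) = (11/12)*pi


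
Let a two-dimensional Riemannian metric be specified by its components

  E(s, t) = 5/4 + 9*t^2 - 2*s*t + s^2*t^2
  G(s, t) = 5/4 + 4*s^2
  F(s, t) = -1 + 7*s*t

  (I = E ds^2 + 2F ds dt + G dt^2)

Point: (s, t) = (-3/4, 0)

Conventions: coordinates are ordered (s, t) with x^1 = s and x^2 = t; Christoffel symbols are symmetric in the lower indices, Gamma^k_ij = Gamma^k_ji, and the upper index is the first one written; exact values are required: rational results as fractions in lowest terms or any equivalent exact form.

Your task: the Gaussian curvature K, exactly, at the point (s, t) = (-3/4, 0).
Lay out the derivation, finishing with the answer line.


E = 5/4, F = -1, G = 7/2, EG - F^2 = 27/8 at the point
E_s = 0, E_t = 3/2, F_s = 0, F_t = -21/4, G_s = -6, G_t = 0
E_tt = 153/8, F_st = 7, G_ss = 8
K follows from Brioschi's formula, (det M1 - det M2)/(EG - F^2)^2.
M1 = [[-E_tt/2 + F_st - G_ss/2, E_s/2, F_s - E_t/2], [F_t - G_s/2, E, F], [G_t/2, F, G]] = [[-105/16, 0, -3/4], [-9/4, 5/4, -1], [0, -1, 7/2]]; det M1 = -3051/128
M2 = [[0, E_t/2, G_s/2], [E_t/2, E, F], [G_s/2, F, G]] = [[0, 3/4, -3], [3/4, 5/4, -1], [-3, -1, 7/2]]; det M2 = -279/32
det M1 - det M2 = -1935/128; K = -1935/128 / (27/8)^2 = -215/162

Answer: K = -215/162


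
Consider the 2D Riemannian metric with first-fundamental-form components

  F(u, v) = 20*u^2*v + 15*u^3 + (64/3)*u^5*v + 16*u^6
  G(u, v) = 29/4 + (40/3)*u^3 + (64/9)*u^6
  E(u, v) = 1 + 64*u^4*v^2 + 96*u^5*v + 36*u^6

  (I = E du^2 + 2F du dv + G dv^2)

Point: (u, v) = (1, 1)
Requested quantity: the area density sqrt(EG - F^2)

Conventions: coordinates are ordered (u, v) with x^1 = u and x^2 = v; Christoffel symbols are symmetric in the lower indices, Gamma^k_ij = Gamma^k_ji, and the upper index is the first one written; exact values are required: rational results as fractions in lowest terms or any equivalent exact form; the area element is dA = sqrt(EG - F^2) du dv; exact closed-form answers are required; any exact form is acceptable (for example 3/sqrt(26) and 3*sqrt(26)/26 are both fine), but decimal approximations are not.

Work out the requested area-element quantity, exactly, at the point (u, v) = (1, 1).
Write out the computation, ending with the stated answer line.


E = 197, F = 217/3, G = 997/36; EG - F^2 = 8053/36

Answer: sqrt(EG - F^2) = sqrt(8053)/6


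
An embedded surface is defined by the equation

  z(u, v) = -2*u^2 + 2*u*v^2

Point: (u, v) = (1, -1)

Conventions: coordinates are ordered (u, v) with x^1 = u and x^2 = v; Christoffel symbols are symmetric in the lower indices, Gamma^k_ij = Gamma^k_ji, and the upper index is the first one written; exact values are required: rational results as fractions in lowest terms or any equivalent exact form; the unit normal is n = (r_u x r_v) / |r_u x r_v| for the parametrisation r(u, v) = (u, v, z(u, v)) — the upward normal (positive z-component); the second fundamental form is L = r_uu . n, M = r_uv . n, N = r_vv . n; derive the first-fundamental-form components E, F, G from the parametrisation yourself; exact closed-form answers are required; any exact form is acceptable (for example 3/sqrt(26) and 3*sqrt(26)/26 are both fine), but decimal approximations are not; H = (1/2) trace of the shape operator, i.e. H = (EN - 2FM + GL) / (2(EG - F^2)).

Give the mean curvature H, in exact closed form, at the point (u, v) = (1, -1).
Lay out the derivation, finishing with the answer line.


z_u = -2, z_v = -4, z_uu = -4, z_uv = -4, z_vv = 4
E = 5, F = 8, G = 17; answer radicand W^2 = 21
unnormalised second-form numerators: l = -4, m = -4, n = 4; L = l/sqrt(21), and similarly M = m/sqrt(W^2), N = n/sqrt(W^2)
H = (E*n - 2*F*m + G*l) / (2*(EG - F^2)*sqrt(W^2)); E*n - 2*F*m + G*l = 16, EG - F^2 = 21, so H = (8/21)/sqrt(21)

Answer: H = 8*sqrt(21)/441


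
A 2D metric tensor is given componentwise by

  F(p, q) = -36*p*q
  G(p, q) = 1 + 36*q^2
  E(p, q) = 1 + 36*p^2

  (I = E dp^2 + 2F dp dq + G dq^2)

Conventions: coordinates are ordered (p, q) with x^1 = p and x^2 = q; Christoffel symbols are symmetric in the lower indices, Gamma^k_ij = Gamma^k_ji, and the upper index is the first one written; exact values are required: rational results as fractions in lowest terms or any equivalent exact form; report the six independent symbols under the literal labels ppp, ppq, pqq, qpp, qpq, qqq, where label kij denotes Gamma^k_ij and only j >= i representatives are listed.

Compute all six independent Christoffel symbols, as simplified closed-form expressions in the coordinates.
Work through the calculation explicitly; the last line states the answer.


E = 1 + 36*p^2; F = -36*p*q; G = 1 + 36*q^2
Gamma^k_ij = (1/2) g^{kl} (d_i g_jl + d_j g_il - d_l g_ij), with g^inv = (1/(EG-F^2)) [[G, -F], [-F, E]]
first partials: E_p = 72*p, E_q = 0, F_p = -36*q, F_q = -36*p, G_p = 0, G_q = 72*q
D = EG - F^2 = 1 + 36*q^2 + 36*p^2
expanded: Gamma^p_pp = (G E_p - 2F F_p + F E_q)/(2D), Gamma^p_pq = (G E_q - F G_p)/(2D), Gamma^p_qq = (2G F_q - G G_p - F G_q)/(2D), Gamma^q_pp = (2E F_p - E E_q - F E_p)/(2D), Gamma^q_pq = (E G_p - F E_q)/(2D), Gamma^q_qq = (E G_q - 2F F_q + F G_p)/(2D); substitute and cancel common factors

Answer: Gamma_ppp = 36*p/(36*p^2 + 36*q^2 + 1), Gamma_ppq = 0, Gamma_pqq = -36*p/(36*p^2 + 36*q^2 + 1), Gamma_qpp = -36*q/(36*p^2 + 36*q^2 + 1), Gamma_qpq = 0, Gamma_qqq = 36*q/(36*p^2 + 36*q^2 + 1)


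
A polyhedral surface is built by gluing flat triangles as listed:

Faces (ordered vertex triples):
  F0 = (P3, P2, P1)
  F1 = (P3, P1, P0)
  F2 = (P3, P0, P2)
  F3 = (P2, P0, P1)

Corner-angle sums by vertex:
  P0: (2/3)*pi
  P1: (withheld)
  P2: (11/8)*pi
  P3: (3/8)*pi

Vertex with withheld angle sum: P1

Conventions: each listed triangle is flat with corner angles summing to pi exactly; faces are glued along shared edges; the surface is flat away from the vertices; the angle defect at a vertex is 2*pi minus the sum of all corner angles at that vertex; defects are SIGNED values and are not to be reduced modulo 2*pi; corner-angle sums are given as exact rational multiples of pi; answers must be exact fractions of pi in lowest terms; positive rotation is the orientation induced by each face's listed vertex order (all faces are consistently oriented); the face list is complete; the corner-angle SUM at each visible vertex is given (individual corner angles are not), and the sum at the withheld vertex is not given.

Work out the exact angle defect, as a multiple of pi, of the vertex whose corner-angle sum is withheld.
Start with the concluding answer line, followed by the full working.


Answer: defect(P1) = (5/12)*pi

V = 4, E = 6, F = 4; chi = V - E + F = 2
Gauss-Bonnet: total defect = 2*pi*chi = 4*pi; visible defects sum to (43/12)*pi


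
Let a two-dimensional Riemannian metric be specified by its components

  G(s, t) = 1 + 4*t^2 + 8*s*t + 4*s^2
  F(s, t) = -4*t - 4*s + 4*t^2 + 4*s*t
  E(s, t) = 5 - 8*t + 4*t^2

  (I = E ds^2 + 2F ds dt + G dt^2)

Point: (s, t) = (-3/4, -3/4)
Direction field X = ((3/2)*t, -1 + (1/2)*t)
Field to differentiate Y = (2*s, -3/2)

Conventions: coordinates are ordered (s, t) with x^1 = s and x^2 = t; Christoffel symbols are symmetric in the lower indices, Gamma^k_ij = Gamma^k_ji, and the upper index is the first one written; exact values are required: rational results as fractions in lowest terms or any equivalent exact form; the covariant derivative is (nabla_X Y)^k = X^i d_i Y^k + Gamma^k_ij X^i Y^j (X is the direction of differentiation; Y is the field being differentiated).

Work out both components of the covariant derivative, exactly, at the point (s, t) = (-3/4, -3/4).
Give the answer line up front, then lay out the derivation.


Answer: (nabla_X Y)^s = -363/89, (nabla_X Y)^t = -279/178

E = 53/4, F = 21/2, G = 10 at the point
E_s = 0, E_t = -14, F_s = -7, F_t = -13, G_s = -12, G_t = -12
EG - F^2 = 89/4;  g^inv = (4/89) * [[10, -21/2], [-21/2, 53/4]]
first-kind symbols [ij,l] = (1/2)(d_i g_jl + d_j g_il - d_l g_ij): [ss,s] = E_s/2 = 0, [ss,t] = F_s - E_t/2 = 0, [st,s] = E_t/2 = -7, [st,t] = G_s/2 = -6, [tt,s] = F_t - G_s/2 = -7, [tt,t] = G_t/2 = -6
Gamma^s_ij = (G*[ij,s] - F*[ij,t])/(EG - F^2), Gamma^t_ij = (E*[ij,t] - F*[ij,s])/(EG - F^2)
Gamma_sss = 0, Gamma_sst = -28/89, Gamma_stt = -28/89, Gamma_tss = 0, Gamma_tst = -24/89, Gamma_ttt = -24/89
X = (-9/8, -11/8), Y = (-3/2, -3/2) at the point


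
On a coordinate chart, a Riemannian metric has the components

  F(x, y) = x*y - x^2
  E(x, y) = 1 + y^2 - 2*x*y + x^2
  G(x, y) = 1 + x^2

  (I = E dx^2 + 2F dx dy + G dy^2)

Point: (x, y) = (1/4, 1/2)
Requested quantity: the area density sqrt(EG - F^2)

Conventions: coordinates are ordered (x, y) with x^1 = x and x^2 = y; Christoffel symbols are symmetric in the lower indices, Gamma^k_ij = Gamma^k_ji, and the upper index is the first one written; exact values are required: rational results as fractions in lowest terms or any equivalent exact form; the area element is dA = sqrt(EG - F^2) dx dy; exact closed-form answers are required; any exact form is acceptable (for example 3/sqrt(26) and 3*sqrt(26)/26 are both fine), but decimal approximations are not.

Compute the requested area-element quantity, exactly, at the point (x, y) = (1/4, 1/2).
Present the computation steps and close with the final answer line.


E = 17/16, F = 1/16, G = 17/16; EG - F^2 = 9/8

Answer: sqrt(EG - F^2) = 3*sqrt(2)/4


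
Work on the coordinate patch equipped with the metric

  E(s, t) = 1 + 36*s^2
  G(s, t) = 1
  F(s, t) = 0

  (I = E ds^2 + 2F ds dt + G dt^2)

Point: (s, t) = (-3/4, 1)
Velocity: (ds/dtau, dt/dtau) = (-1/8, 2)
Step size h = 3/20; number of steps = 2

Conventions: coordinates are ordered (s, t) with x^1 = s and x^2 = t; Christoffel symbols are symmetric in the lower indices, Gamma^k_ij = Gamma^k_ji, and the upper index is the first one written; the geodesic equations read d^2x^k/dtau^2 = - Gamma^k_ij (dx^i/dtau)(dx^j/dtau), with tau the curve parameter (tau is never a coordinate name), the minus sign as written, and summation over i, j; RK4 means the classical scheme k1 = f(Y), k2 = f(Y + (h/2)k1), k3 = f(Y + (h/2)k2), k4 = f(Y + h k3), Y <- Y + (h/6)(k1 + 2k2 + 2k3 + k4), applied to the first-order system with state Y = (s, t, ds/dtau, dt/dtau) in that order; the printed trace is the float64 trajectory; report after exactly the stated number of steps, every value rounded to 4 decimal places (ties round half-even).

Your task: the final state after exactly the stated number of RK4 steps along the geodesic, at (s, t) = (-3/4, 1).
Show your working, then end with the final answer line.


f(Y) = (ds/dtau, dt/dtau, -Gamma^s_ij Y'^i Y'^j, -Gamma^t_ij Y'^i Y'^j) with the Gammas evaluated at the stage position; h = 0.150000; intermediate values shown to 6 dp
step 0: s = -0.7500, t = 1.0000, ds/dtau = -0.1250, dt/dtau = 2.0000
step 1:
  k1: at (s, t) = (-0.750000, 1.000000), (ds/dtau, dt/dtau) = (-0.125000, 2.000000); Gamma_sss = -1.270588, Gamma_sst = 0.000000, Gamma_stt = 0.000000, Gamma_tss = 0.000000, Gamma_tst = 0.000000, Gamma_ttt = 0.000000; k1 = (-0.125000, 2.000000, 0.019853, 0.000000)
  k2: at (s, t) = (-0.759375, 1.150000), (ds/dtau, dt/dtau) = (-0.123511, 2.000000); Gamma_sss = -1.256353, Gamma_sst = 0.000000, Gamma_stt = 0.000000, Gamma_tss = 0.000000, Gamma_tst = 0.000000, Gamma_ttt = 0.000000; k2 = (-0.123511, 2.000000, 0.019166, 0.000000)
  k3: at (s, t) = (-0.759263, 1.150000), (ds/dtau, dt/dtau) = (-0.123563, 2.000000); Gamma_sss = -1.256521, Gamma_sst = 0.000000, Gamma_stt = 0.000000, Gamma_tss = 0.000000, Gamma_tst = 0.000000, Gamma_ttt = 0.000000; k3 = (-0.123563, 2.000000, 0.019184, 0.000000)
  k4: at (s, t) = (-0.768534, 1.300000), (ds/dtau, dt/dtau) = (-0.122122, 2.000000); Gamma_sss = -1.242733, Gamma_sst = 0.000000, Gamma_stt = 0.000000, Gamma_tss = 0.000000, Gamma_tst = 0.000000, Gamma_ttt = 0.000000; k4 = (-0.122122, 2.000000, 0.018534, 0.000000)
  Y <- Y + (h/6)(k1 + 2k2 + 2k3 + k4): s = -0.7685, t = 1.3000, ds/dtau = -0.1221, dt/dtau = 2.0000
step 2:
  k1: at (s, t) = (-0.768532, 1.300000), (ds/dtau, dt/dtau) = (-0.122123, 2.000000); Gamma_sss = -1.242737, Gamma_sst = 0.000000, Gamma_stt = 0.000000, Gamma_tss = 0.000000, Gamma_tst = 0.000000, Gamma_ttt = 0.000000; k1 = (-0.122123, 2.000000, 0.018534, 0.000000)
  k2: at (s, t) = (-0.777691, 1.450000), (ds/dtau, dt/dtau) = (-0.120733, 2.000000); Gamma_sss = -1.229393, Gamma_sst = 0.000000, Gamma_stt = 0.000000, Gamma_tss = 0.000000, Gamma_tst = 0.000000, Gamma_ttt = 0.000000; k2 = (-0.120733, 2.000000, 0.017920, 0.000000)
  k3: at (s, t) = (-0.777587, 1.450000), (ds/dtau, dt/dtau) = (-0.120779, 2.000000); Gamma_sss = -1.229544, Gamma_sst = 0.000000, Gamma_stt = 0.000000, Gamma_tss = 0.000000, Gamma_tst = 0.000000, Gamma_ttt = 0.000000; k3 = (-0.120779, 2.000000, 0.017936, 0.000000)
  k4: at (s, t) = (-0.786649, 1.600000), (ds/dtau, dt/dtau) = (-0.119432, 2.000000); Gamma_sss = -1.216604, Gamma_sst = 0.000000, Gamma_stt = 0.000000, Gamma_tss = 0.000000, Gamma_tst = 0.000000, Gamma_ttt = 0.000000; k4 = (-0.119432, 2.000000, 0.017354, 0.000000)
  Y <- Y + (h/6)(k1 + 2k2 + 2k3 + k4): s = -0.7866, t = 1.6000, ds/dtau = -0.1194, dt/dtau = 2.0000

Answer: s = -0.7866, t = 1.6000, ds/dtau = -0.1194, dt/dtau = 2.0000


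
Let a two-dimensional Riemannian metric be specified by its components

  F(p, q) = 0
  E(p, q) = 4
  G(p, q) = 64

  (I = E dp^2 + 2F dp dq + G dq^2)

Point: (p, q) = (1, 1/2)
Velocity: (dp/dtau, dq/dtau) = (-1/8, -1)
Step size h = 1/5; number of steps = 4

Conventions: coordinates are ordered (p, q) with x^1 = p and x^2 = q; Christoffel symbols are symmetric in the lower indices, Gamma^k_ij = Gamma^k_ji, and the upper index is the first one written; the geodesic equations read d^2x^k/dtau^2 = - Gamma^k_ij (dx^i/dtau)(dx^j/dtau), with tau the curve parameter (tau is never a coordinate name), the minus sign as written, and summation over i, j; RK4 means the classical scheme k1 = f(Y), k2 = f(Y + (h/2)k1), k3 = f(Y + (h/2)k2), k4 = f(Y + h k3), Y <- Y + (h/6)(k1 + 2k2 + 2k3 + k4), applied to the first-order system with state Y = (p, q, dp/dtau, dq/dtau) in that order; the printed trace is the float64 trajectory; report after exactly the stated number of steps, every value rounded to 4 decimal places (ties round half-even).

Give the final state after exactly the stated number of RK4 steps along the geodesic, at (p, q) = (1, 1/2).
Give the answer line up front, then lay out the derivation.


Answer: p = 0.9000, q = -0.3000, dp/dtau = -0.1250, dq/dtau = -1.0000

f(Y) = (dp/dtau, dq/dtau, -Gamma^p_ij Y'^i Y'^j, -Gamma^q_ij Y'^i Y'^j) with the Gammas evaluated at the stage position; h = 0.200000; intermediate values shown to 6 dp
step 0: p = 1.0000, q = 0.5000, dp/dtau = -0.1250, dq/dtau = -1.0000
step 1:
  k1: at (p, q) = (1.000000, 0.500000), (dp/dtau, dq/dtau) = (-0.125000, -1.000000); Gamma_ppp = 0.000000, Gamma_ppq = 0.000000, Gamma_pqq = 0.000000, Gamma_qpp = 0.000000, Gamma_qpq = 0.000000, Gamma_qqq = 0.000000; k1 = (-0.125000, -1.000000, 0.000000, 0.000000)
  k2: at (p, q) = (0.987500, 0.400000), (dp/dtau, dq/dtau) = (-0.125000, -1.000000); Gamma_ppp = 0.000000, Gamma_ppq = 0.000000, Gamma_pqq = 0.000000, Gamma_qpp = 0.000000, Gamma_qpq = 0.000000, Gamma_qqq = 0.000000; k2 = (-0.125000, -1.000000, 0.000000, 0.000000)
  k3: at (p, q) = (0.987500, 0.400000), (dp/dtau, dq/dtau) = (-0.125000, -1.000000); Gamma_ppp = 0.000000, Gamma_ppq = 0.000000, Gamma_pqq = 0.000000, Gamma_qpp = 0.000000, Gamma_qpq = 0.000000, Gamma_qqq = 0.000000; k3 = (-0.125000, -1.000000, 0.000000, 0.000000)
  k4: at (p, q) = (0.975000, 0.300000), (dp/dtau, dq/dtau) = (-0.125000, -1.000000); Gamma_ppp = 0.000000, Gamma_ppq = 0.000000, Gamma_pqq = 0.000000, Gamma_qpp = 0.000000, Gamma_qpq = 0.000000, Gamma_qqq = 0.000000; k4 = (-0.125000, -1.000000, 0.000000, 0.000000)
  Y <- Y + (h/6)(k1 + 2k2 + 2k3 + k4): p = 0.9750, q = 0.3000, dp/dtau = -0.1250, dq/dtau = -1.0000
step 2:
  k1: at (p, q) = (0.975000, 0.300000), (dp/dtau, dq/dtau) = (-0.125000, -1.000000); Gamma_ppp = 0.000000, Gamma_ppq = 0.000000, Gamma_pqq = 0.000000, Gamma_qpp = 0.000000, Gamma_qpq = 0.000000, Gamma_qqq = 0.000000; k1 = (-0.125000, -1.000000, 0.000000, 0.000000)
  k2: at (p, q) = (0.962500, 0.200000), (dp/dtau, dq/dtau) = (-0.125000, -1.000000); Gamma_ppp = 0.000000, Gamma_ppq = 0.000000, Gamma_pqq = 0.000000, Gamma_qpp = 0.000000, Gamma_qpq = 0.000000, Gamma_qqq = 0.000000; k2 = (-0.125000, -1.000000, 0.000000, 0.000000)
  k3: at (p, q) = (0.962500, 0.200000), (dp/dtau, dq/dtau) = (-0.125000, -1.000000); Gamma_ppp = 0.000000, Gamma_ppq = 0.000000, Gamma_pqq = 0.000000, Gamma_qpp = 0.000000, Gamma_qpq = 0.000000, Gamma_qqq = 0.000000; k3 = (-0.125000, -1.000000, 0.000000, 0.000000)
  k4: at (p, q) = (0.950000, 0.100000), (dp/dtau, dq/dtau) = (-0.125000, -1.000000); Gamma_ppp = 0.000000, Gamma_ppq = 0.000000, Gamma_pqq = 0.000000, Gamma_qpp = 0.000000, Gamma_qpq = 0.000000, Gamma_qqq = 0.000000; k4 = (-0.125000, -1.000000, 0.000000, 0.000000)
  Y <- Y + (h/6)(k1 + 2k2 + 2k3 + k4): p = 0.9500, q = 0.1000, dp/dtau = -0.1250, dq/dtau = -1.0000
step 3:
  k1: at (p, q) = (0.950000, 0.100000), (dp/dtau, dq/dtau) = (-0.125000, -1.000000); Gamma_ppp = 0.000000, Gamma_ppq = 0.000000, Gamma_pqq = 0.000000, Gamma_qpp = 0.000000, Gamma_qpq = 0.000000, Gamma_qqq = 0.000000; k1 = (-0.125000, -1.000000, 0.000000, 0.000000)
  k2: at (p, q) = (0.937500, 0.000000), (dp/dtau, dq/dtau) = (-0.125000, -1.000000); Gamma_ppp = 0.000000, Gamma_ppq = 0.000000, Gamma_pqq = 0.000000, Gamma_qpp = 0.000000, Gamma_qpq = 0.000000, Gamma_qqq = 0.000000; k2 = (-0.125000, -1.000000, 0.000000, 0.000000)
  k3: at (p, q) = (0.937500, 0.000000), (dp/dtau, dq/dtau) = (-0.125000, -1.000000); Gamma_ppp = 0.000000, Gamma_ppq = 0.000000, Gamma_pqq = 0.000000, Gamma_qpp = 0.000000, Gamma_qpq = 0.000000, Gamma_qqq = 0.000000; k3 = (-0.125000, -1.000000, 0.000000, 0.000000)
  k4: at (p, q) = (0.925000, -0.100000), (dp/dtau, dq/dtau) = (-0.125000, -1.000000); Gamma_ppp = 0.000000, Gamma_ppq = 0.000000, Gamma_pqq = 0.000000, Gamma_qpp = 0.000000, Gamma_qpq = 0.000000, Gamma_qqq = 0.000000; k4 = (-0.125000, -1.000000, 0.000000, 0.000000)
  Y <- Y + (h/6)(k1 + 2k2 + 2k3 + k4): p = 0.9250, q = -0.1000, dp/dtau = -0.1250, dq/dtau = -1.0000
step 4:
  k1: at (p, q) = (0.925000, -0.100000), (dp/dtau, dq/dtau) = (-0.125000, -1.000000); Gamma_ppp = 0.000000, Gamma_ppq = 0.000000, Gamma_pqq = 0.000000, Gamma_qpp = 0.000000, Gamma_qpq = 0.000000, Gamma_qqq = 0.000000; k1 = (-0.125000, -1.000000, 0.000000, 0.000000)
  k2: at (p, q) = (0.912500, -0.200000), (dp/dtau, dq/dtau) = (-0.125000, -1.000000); Gamma_ppp = 0.000000, Gamma_ppq = 0.000000, Gamma_pqq = 0.000000, Gamma_qpp = 0.000000, Gamma_qpq = 0.000000, Gamma_qqq = 0.000000; k2 = (-0.125000, -1.000000, 0.000000, 0.000000)
  k3: at (p, q) = (0.912500, -0.200000), (dp/dtau, dq/dtau) = (-0.125000, -1.000000); Gamma_ppp = 0.000000, Gamma_ppq = 0.000000, Gamma_pqq = 0.000000, Gamma_qpp = 0.000000, Gamma_qpq = 0.000000, Gamma_qqq = 0.000000; k3 = (-0.125000, -1.000000, 0.000000, 0.000000)
  k4: at (p, q) = (0.900000, -0.300000), (dp/dtau, dq/dtau) = (-0.125000, -1.000000); Gamma_ppp = 0.000000, Gamma_ppq = 0.000000, Gamma_pqq = 0.000000, Gamma_qpp = 0.000000, Gamma_qpq = 0.000000, Gamma_qqq = 0.000000; k4 = (-0.125000, -1.000000, 0.000000, 0.000000)
  Y <- Y + (h/6)(k1 + 2k2 + 2k3 + k4): p = 0.9000, q = -0.3000, dp/dtau = -0.1250, dq/dtau = -1.0000
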